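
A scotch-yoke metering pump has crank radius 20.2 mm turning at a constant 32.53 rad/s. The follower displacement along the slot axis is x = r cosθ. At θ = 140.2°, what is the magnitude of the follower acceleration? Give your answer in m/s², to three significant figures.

ω = 32.53 rad/s
x = r cosθ ⇒ ẍ = −rω² cosθ (ω constant).
|a| = rω²|cosθ| = 0.0202·(32.53)²·|cos 140.2°| = 16.423 m/s².

16.4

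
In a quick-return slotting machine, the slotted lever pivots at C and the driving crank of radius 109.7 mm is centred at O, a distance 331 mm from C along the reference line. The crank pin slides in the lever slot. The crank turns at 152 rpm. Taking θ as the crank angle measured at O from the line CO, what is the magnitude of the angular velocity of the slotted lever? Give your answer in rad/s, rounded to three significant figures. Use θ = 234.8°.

1.78

ω = 15.92 rad/s (from 152 rpm).
Crank pin A relative to C: A = (d + r cosθ, r sinθ); lever angle φ = atan2(r sinθ, d + r cosθ).
Differentiating tanφ: φ̇ = rω(d cosθ + r)/(d² + r² + 2dr cosθ).
d² + r² + 2dr cosθ = |CA|² = 0.0797338 m²;  d cosθ + r = -0.081099 m.
|ω_lever| = |0.1097·15.92·-0.081099| / 0.0797338 = 1.776 rad/s.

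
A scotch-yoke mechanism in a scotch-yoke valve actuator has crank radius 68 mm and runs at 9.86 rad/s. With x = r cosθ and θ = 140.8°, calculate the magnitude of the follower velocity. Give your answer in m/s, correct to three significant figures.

ω = 9.86 rad/s
x = r cosθ ⇒ ẋ = −rω sinθ.
|v| = rω|sinθ| = 0.068·9.86·|sin 140.8°| = 0.42376 m/s.

0.424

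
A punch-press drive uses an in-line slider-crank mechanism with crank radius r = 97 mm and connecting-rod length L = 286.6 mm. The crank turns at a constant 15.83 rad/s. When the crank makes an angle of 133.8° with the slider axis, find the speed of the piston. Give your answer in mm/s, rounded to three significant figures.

841

ω = 15.83 rad/s
For an in-line slider-crank, x = r cosθ + √(L² − r² sin²θ), so v = −rω sinθ·[1 + r cosθ/√(L² − r² sin²θ)].
With r = 0.097 m, L = 0.2866 m, θ = 133.8°: √(L² − r² sin²θ) = 0.27792 m.
v = −0.097·15.83·0.72176·[1 + 0.097·-0.69214/0.27792] = -0.84054 m/s.
|v| = 0.84054 m/s = 840.54 mm/s.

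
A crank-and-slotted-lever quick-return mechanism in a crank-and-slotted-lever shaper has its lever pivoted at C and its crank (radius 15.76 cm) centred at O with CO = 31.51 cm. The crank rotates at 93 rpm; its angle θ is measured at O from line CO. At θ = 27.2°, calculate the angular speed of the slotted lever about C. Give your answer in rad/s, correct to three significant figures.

ω = 9.739 rad/s (from 93 rpm).
Crank pin A relative to C: A = (d + r cosθ, r sinθ); lever angle φ = atan2(r sinθ, d + r cosθ).
Differentiating tanφ: φ̇ = rω(d cosθ + r)/(d² + r² + 2dr cosθ).
d² + r² + 2dr cosθ = |CA|² = 0.212462 m²;  d cosθ + r = +0.43786 m.
|ω_lever| = |0.1576·9.739·+0.43786| / 0.212462 = 3.1631 rad/s.

3.16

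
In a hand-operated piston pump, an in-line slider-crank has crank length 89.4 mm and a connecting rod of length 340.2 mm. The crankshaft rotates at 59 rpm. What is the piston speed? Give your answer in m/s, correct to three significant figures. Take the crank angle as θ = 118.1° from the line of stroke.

ω = 2π·59/60 = 6.178 rad/s
For an in-line slider-crank, x = r cosθ + √(L² − r² sin²θ), so v = −rω sinθ·[1 + r cosθ/√(L² − r² sin²θ)].
With r = 0.0894 m, L = 0.3402 m, θ = 118.1°: √(L² − r² sin²θ) = 0.33093 m.
v = −0.0894·6.178·0.88213·[1 + 0.0894·-0.47101/0.33093] = -0.42525 m/s.
|v| = 0.42525 m/s.

0.425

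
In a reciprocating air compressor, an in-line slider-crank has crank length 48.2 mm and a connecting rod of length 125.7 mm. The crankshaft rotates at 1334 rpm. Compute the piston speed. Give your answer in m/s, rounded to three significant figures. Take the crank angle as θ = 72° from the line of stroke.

7.22

ω = 2π·1334/60 = 139.7 rad/s
For an in-line slider-crank, x = r cosθ + √(L² − r² sin²θ), so v = −rω sinθ·[1 + r cosθ/√(L² − r² sin²θ)].
With r = 0.0482 m, L = 0.1257 m, θ = 72°: √(L² − r² sin²θ) = 0.11704 m.
v = −0.0482·139.7·0.95106·[1 + 0.0482·0.30902/0.11704] = -7.2187 m/s.
|v| = 7.2187 m/s.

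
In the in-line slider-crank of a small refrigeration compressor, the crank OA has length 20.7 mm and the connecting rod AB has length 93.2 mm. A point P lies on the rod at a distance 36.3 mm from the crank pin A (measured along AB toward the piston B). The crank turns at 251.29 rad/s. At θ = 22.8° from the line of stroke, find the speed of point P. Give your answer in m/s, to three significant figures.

ω = 251.3 rad/s.  Crank-pin speed |V_A| = rω = 5.2017 m/s, perpendicular to OA.
Rod angle: sinφ = −(r/L) sinθ ⇒ φ = -4.937°; ω_rod = −rω cosθ/√(L²−r²sin²θ) = -51.643 rad/s.
V_P = V_A + ω_rod × AP, with AP = 0.0363 m along the rod.
Components: V_Px = −rω sinθ − a·ω_rod·sinφ = -2.1771 m/s;  V_Py = rω cosθ + a·ω_rod·cosφ = +2.9276 m/s.
|V_P| = √(V_Px² + V_Py²) = 3.6483 m/s.

3.65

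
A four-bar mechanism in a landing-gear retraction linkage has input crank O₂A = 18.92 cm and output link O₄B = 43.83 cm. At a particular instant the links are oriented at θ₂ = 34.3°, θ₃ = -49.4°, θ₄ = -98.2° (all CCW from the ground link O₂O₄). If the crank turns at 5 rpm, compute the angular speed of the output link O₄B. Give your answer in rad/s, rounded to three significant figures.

0.299

ω₂ = 0.5236 rad/s (from 5 rpm).
Differentiating the loop-closure r₂e^{iθ₂}+r₃e^{iθ₃}=r₁+r₄e^{iθ₄} gives r₂ω₂e^{iθ₂}+r₃ω₃e^{iθ₃}=r₄ω₄e^{iθ₄}.
Eliminating the other unknown: ω₄ = r₂ω₂ sin(θ₂−θ₃) / [r₄ sin(θ₄−θ₃)].
Numerator sine = +0.99396; denominator sine = -0.75241.
Result = 0.1892·0.5236·(+0.99396) / (0.4383·(-0.75241)) = -0.29858 rad/s; magnitude 0.29858 rad/s.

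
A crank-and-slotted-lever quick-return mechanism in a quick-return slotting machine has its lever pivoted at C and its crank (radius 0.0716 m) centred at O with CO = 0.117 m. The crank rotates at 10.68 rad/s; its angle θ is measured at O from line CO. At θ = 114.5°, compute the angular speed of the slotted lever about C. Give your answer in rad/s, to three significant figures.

ω = 10.68 rad/s
Crank pin A relative to C: A = (d + r cosθ, r sinθ); lever angle φ = atan2(r sinθ, d + r cosθ).
Differentiating tanφ: φ̇ = rω(d cosθ + r)/(d² + r² + 2dr cosθ).
d² + r² + 2dr cosθ = |CA|² = 0.0118676 m²;  d cosθ + r = +0.023081 m.
|ω_lever| = |0.0716·10.68·+0.023081| / 0.0118676 = 1.4872 rad/s.

1.49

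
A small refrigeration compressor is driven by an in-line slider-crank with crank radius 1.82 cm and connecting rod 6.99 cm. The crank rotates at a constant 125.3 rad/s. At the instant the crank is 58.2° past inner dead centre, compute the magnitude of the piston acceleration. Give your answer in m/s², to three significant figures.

ω = 125.3 rad/s
x(θ) = r cosθ + √(L² − r² sin²θ); with ω constant, a = ω²·d²x/dθ².
d²x/dθ² = −r cosθ − r²(cos2θ)/√u − r⁴ sin²2θ/(4u^{3/2}),  u = L² − r² sin²θ = 0.00464675 m².
Substituting r = 0.0182 m, L = 0.0699 m, θ = 58.2°: d²x/dθ² = -0.0074995 m.
a = ω²·d²x/dθ² = (125.3)²·(-0.0074995) = -117.74 m/s²;  |a| = 117.74 m/s².

118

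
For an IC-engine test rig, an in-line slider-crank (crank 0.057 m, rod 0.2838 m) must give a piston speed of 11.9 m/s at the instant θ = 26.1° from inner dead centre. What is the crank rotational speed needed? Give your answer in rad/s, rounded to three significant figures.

402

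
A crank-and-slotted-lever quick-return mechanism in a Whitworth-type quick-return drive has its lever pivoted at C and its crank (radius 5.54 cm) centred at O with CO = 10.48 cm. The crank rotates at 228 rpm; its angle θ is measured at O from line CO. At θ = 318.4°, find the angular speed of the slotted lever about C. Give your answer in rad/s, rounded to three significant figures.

ω = 23.88 rad/s (from 228 rpm).
Crank pin A relative to C: A = (d + r cosθ, r sinθ); lever angle φ = atan2(r sinθ, d + r cosθ).
Differentiating tanφ: φ̇ = rω(d cosθ + r)/(d² + r² + 2dr cosθ).
d² + r² + 2dr cosθ = |CA|² = 0.0227355 m²;  d cosθ + r = +0.13377 m.
|ω_lever| = |0.0554·23.88·+0.13377| / 0.0227355 = 7.7826 rad/s.

7.78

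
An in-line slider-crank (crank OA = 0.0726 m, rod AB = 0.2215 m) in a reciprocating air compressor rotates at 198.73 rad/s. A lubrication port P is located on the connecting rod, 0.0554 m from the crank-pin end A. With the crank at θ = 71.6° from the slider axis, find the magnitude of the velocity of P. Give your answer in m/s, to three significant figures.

14.5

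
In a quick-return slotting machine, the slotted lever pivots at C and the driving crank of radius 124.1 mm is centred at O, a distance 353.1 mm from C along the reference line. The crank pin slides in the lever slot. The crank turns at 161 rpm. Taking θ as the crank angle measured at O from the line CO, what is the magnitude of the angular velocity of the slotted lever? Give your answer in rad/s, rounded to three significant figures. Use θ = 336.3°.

4.25

ω = 16.86 rad/s (from 161 rpm).
Crank pin A relative to C: A = (d + r cosθ, r sinθ); lever angle φ = atan2(r sinθ, d + r cosθ).
Differentiating tanφ: φ̇ = rω(d cosθ + r)/(d² + r² + 2dr cosθ).
d² + r² + 2dr cosθ = |CA|² = 0.220329 m²;  d cosθ + r = +0.44742 m.
|ω_lever| = |0.1241·16.86·+0.44742| / 0.220329 = 4.2488 rad/s.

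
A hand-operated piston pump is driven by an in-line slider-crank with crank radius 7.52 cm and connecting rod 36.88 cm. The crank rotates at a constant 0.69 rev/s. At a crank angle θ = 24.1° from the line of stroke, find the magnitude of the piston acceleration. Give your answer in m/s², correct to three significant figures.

1.48

ω = 2π·0.69 = 4.335 rad/s
x(θ) = r cosθ + √(L² − r² sin²θ); with ω constant, a = ω²·d²x/dθ².
d²x/dθ² = −r cosθ − r²(cos2θ)/√u − r⁴ sin²2θ/(4u^{3/2}),  u = L² − r² sin²θ = 0.135071 m².
Substituting r = 0.0752 m, L = 0.3688 m, θ = 24.1°: d²x/dθ² = -0.078991 m.
a = ω²·d²x/dθ² = (4.335)²·(-0.078991) = -1.4847 m/s²;  |a| = 1.4847 m/s².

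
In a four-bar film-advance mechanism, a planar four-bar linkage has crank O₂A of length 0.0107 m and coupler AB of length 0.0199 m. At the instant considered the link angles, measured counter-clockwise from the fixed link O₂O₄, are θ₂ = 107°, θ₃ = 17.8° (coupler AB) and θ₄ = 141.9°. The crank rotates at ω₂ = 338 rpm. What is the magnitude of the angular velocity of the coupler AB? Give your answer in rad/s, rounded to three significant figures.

13.1

ω₂ = 35.4 rad/s (from 338 rpm).
Differentiating the loop-closure r₂e^{iθ₂}+r₃e^{iθ₃}=r₁+r₄e^{iθ₄} gives r₂ω₂e^{iθ₂}+r₃ω₃e^{iθ₃}=r₄ω₄e^{iθ₄}.
Eliminating the other unknown: ω₃ = r₂ω₂ sin(θ₄−θ₂) / [r₃ sin(θ₃−θ₄)].
Numerator sine = +0.57215; denominator sine = -0.82806.
Result = 0.0107·35.4·(+0.57215) / (0.0199·(-0.82806)) = -13.15 rad/s; magnitude 13.15 rad/s.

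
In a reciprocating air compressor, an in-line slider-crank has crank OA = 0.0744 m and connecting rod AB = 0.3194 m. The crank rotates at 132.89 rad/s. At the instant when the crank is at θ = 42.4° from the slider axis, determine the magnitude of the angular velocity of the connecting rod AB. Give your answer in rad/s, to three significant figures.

ω = 132.9 rad/s
The rod makes angle φ with the slider axis where L sinφ = r sinθ; differentiating, L cosφ·φ̇ = r ω cosθ.
L cosφ = √(L² − r² sin²θ) = 0.31544 m.
|ω_rod| = r ω |cosθ| / √(L² − r² sin²θ) = 0.0744·132.9·0.73846/0.31544 = 23.146 rad/s.

23.1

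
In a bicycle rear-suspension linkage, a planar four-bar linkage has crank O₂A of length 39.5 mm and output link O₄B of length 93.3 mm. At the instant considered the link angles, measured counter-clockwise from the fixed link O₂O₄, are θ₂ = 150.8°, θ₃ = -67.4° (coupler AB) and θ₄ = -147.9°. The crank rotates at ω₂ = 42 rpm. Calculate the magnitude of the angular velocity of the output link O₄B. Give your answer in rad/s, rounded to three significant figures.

1.17

ω₂ = 4.398 rad/s (from 42 rpm).
Differentiating the loop-closure r₂e^{iθ₂}+r₃e^{iθ₃}=r₁+r₄e^{iθ₄} gives r₂ω₂e^{iθ₂}+r₃ω₃e^{iθ₃}=r₄ω₄e^{iθ₄}.
Eliminating the other unknown: ω₄ = r₂ω₂ sin(θ₂−θ₃) / [r₄ sin(θ₄−θ₃)].
Numerator sine = -0.61841; denominator sine = -0.98629.
Result = 0.0395·4.398·(-0.61841) / (0.0933·(-0.98629)) = +1.1675 rad/s; magnitude 1.1675 rad/s.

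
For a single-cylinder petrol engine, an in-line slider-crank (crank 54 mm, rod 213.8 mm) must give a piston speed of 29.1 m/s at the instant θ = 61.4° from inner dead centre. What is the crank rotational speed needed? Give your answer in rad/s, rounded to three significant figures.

546

For an in-line slider-crank, |v_piston| = rω|sinθ|·[1 + r cosθ/√(L² − r² sin²θ)].
With r = 0.054 m, L = 0.2138 m, θ = 61.4°: the bracketed kinematic factor |dx/dθ| = 0.05329 m.
ω = v/|dx/dθ| = 29.1/0.05329 = 546.07 rad/s.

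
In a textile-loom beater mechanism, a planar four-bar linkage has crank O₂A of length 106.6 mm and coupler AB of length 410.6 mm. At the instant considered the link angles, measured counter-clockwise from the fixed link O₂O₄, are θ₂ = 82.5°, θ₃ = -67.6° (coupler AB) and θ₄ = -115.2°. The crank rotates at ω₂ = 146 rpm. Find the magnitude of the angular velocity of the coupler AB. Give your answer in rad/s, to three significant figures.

1.63

ω₂ = 15.29 rad/s (from 146 rpm).
Differentiating the loop-closure r₂e^{iθ₂}+r₃e^{iθ₃}=r₁+r₄e^{iθ₄} gives r₂ω₂e^{iθ₂}+r₃ω₃e^{iθ₃}=r₄ω₄e^{iθ₄}.
Eliminating the other unknown: ω₃ = r₂ω₂ sin(θ₄−θ₂) / [r₃ sin(θ₃−θ₄)].
Numerator sine = +0.30403; denominator sine = +0.73846.
Result = 0.1066·15.29·(+0.30403) / (0.4106·(+0.73846)) = +1.6342 rad/s; magnitude 1.6342 rad/s.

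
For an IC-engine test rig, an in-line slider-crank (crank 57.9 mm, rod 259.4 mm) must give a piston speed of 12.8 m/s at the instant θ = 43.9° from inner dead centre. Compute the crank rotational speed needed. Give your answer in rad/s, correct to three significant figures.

274

For an in-line slider-crank, |v_piston| = rω|sinθ|·[1 + r cosθ/√(L² − r² sin²θ)].
With r = 0.0579 m, L = 0.2594 m, θ = 43.9°: the bracketed kinematic factor |dx/dθ| = 0.046684 m.
ω = v/|dx/dθ| = 12.8/0.046684 = 274.18 rad/s.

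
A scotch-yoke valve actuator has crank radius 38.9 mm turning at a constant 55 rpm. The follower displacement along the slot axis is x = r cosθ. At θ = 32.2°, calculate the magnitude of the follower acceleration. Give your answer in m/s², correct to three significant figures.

ω = 5.76 rad/s (from 55 rpm).
x = r cosθ ⇒ ẍ = −rω² cosθ (ω constant).
|a| = rω²|cosθ| = 0.0389·(5.76)²·|cos 32.2°| = 1.0919 m/s².

1.09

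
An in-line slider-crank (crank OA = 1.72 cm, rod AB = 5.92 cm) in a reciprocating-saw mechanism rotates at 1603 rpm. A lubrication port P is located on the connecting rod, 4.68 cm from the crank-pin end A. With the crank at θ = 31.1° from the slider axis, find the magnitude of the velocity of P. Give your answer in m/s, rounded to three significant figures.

1.86

ω = 167.9 rad/s.  Crank-pin speed |V_A| = rω = 2.8873 m/s, perpendicular to OA.
Rod angle: sinφ = −(r/L) sinθ ⇒ φ = -8.631°; ω_rod = −rω cosθ/√(L²−r²sin²θ) = -42.24 rad/s.
V_P = V_A + ω_rod × AP, with AP = 0.0468 m along the rod.
Components: V_Px = −rω sinθ − a·ω_rod·sinφ = -1.7881 m/s;  V_Py = rω cosθ + a·ω_rod·cosφ = +0.51785 m/s.
|V_P| = √(V_Px² + V_Py²) = 1.8615 m/s.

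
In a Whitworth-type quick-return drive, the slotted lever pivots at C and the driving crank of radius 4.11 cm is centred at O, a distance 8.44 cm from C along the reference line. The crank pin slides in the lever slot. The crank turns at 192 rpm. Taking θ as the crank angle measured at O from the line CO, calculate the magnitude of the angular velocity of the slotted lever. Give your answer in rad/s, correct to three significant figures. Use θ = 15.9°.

6.53

ω = 20.11 rad/s (from 192 rpm).
Crank pin A relative to C: A = (d + r cosθ, r sinθ); lever angle φ = atan2(r sinθ, d + r cosθ).
Differentiating tanφ: φ̇ = rω(d cosθ + r)/(d² + r² + 2dr cosθ).
d² + r² + 2dr cosθ = |CA|² = 0.0154848 m²;  d cosθ + r = +0.12227 m.
|ω_lever| = |0.0411·20.11·+0.12227| / 0.0154848 = 6.5251 rad/s.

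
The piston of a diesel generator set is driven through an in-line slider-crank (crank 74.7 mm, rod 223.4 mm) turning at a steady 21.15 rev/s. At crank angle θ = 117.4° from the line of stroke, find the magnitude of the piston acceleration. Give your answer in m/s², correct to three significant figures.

ω = 2π·21.1 = 132.9 rad/s
x(θ) = r cosθ + √(L² − r² sin²θ); with ω constant, a = ω²·d²x/dθ².
d²x/dθ² = −r cosθ − r²(cos2θ)/√u − r⁴ sin²2θ/(4u^{3/2}),  u = L² − r² sin²θ = 0.0455092 m².
Substituting r = 0.0747 m, L = 0.2234 m, θ = 117.4°: d²x/dθ² = +0.048919 m.
a = ω²·d²x/dθ² = (132.9)²·(+0.048919) = +863.9 m/s²;  |a| = 863.9 m/s².

864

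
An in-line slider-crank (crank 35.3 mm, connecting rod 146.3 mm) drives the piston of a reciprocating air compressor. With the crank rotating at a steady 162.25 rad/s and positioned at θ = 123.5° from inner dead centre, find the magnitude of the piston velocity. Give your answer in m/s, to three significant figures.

ω = 162.2 rad/s
For an in-line slider-crank, x = r cosθ + √(L² − r² sin²θ), so v = −rω sinθ·[1 + r cosθ/√(L² − r² sin²θ)].
With r = 0.0353 m, L = 0.1463 m, θ = 123.5°: √(L² − r² sin²θ) = 0.14331 m.
v = −0.0353·162.2·0.83389·[1 + 0.0353·-0.55194/0.14331] = -4.1267 m/s.
|v| = 4.1267 m/s.

4.13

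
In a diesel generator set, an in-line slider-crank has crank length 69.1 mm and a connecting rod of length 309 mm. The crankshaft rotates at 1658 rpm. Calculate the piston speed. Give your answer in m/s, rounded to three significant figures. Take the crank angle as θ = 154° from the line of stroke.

ω = 2π·1658/60 = 173.6 rad/s
For an in-line slider-crank, x = r cosθ + √(L² − r² sin²θ), so v = −rω sinθ·[1 + r cosθ/√(L² − r² sin²θ)].
With r = 0.0691 m, L = 0.309 m, θ = 154°: √(L² − r² sin²θ) = 0.30751 m.
v = −0.0691·173.6·0.43837·[1 + 0.0691·-0.89879/0.30751] = -4.1972 m/s.
|v| = 4.1972 m/s.

4.20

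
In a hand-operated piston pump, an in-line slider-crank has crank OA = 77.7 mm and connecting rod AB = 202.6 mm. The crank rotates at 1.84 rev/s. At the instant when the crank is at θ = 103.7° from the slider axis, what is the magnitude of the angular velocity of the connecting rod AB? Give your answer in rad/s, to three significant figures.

1.13

ω = 11.56 rad/s (converted from 1.84 rev/s).
The rod makes angle φ with the slider axis where L sinφ = r sinθ; differentiating, L cosφ·φ̇ = r ω cosθ.
L cosφ = √(L² − r² sin²θ) = 0.18801 m.
|ω_rod| = r ω |cosθ| / √(L² − r² sin²θ) = 0.0777·11.56·0.23684/0.18801 = 1.1316 rad/s.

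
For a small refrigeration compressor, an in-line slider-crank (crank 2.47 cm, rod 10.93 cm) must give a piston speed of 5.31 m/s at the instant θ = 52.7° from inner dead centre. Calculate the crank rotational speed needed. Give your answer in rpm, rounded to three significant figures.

2270

For an in-line slider-crank, |v_piston| = rω|sinθ|·[1 + r cosθ/√(L² − r² sin²θ)].
With r = 0.0247 m, L = 0.1093 m, θ = 52.7°: the bracketed kinematic factor |dx/dθ| = 0.022383 m.
ω = v/|dx/dθ| = 5.31/0.022383 = 237.23 rad/s.
N = 60ω/(2π) = 2265.4 rpm.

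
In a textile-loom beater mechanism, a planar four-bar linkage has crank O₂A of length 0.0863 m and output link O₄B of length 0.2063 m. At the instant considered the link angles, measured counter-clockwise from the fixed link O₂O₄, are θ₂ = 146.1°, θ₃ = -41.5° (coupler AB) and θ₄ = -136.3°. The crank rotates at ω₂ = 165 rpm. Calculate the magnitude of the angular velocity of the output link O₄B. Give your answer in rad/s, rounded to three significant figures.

ω₂ = 17.28 rad/s (from 165 rpm).
Differentiating the loop-closure r₂e^{iθ₂}+r₃e^{iθ₃}=r₁+r₄e^{iθ₄} gives r₂ω₂e^{iθ₂}+r₃ω₃e^{iθ₃}=r₄ω₄e^{iθ₄}.
Eliminating the other unknown: ω₄ = r₂ω₂ sin(θ₂−θ₃) / [r₄ sin(θ₄−θ₃)].
Numerator sine = -0.13226; denominator sine = -0.99649.
Result = 0.0863·17.28·(-0.13226) / (0.2063·(-0.99649)) = +0.95933 rad/s; magnitude 0.95933 rad/s.

0.959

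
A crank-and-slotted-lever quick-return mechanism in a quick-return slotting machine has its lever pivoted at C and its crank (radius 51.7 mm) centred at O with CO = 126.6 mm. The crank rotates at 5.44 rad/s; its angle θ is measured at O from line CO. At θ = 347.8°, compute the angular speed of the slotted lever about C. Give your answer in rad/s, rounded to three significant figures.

1.57

ω = 5.44 rad/s
Crank pin A relative to C: A = (d + r cosθ, r sinθ); lever angle φ = atan2(r sinθ, d + r cosθ).
Differentiating tanφ: φ̇ = rω(d cosθ + r)/(d² + r² + 2dr cosθ).
d² + r² + 2dr cosθ = |CA|² = 0.0314953 m²;  d cosθ + r = +0.17544 m.
|ω_lever| = |0.0517·5.44·+0.17544| / 0.0314953 = 1.5667 rad/s.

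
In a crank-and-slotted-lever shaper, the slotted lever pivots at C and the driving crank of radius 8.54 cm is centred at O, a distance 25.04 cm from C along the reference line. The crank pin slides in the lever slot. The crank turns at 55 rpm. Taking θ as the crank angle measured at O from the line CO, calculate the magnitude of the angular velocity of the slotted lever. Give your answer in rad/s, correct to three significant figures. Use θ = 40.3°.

1.32

ω = 5.76 rad/s (from 55 rpm).
Crank pin A relative to C: A = (d + r cosθ, r sinθ); lever angle φ = atan2(r sinθ, d + r cosθ).
Differentiating tanφ: φ̇ = rω(d cosθ + r)/(d² + r² + 2dr cosθ).
d² + r² + 2dr cosθ = |CA|² = 0.102611 m²;  d cosθ + r = +0.27637 m.
|ω_lever| = |0.0854·5.76·+0.27637| / 0.102611 = 1.3248 rad/s.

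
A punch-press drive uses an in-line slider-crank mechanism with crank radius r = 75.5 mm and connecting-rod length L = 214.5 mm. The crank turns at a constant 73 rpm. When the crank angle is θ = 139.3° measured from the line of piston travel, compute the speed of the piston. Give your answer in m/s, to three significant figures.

ω = 2π·73/60 = 7.645 rad/s
For an in-line slider-crank, x = r cosθ + √(L² − r² sin²θ), so v = −rω sinθ·[1 + r cosθ/√(L² − r² sin²θ)].
With r = 0.0755 m, L = 0.2145 m, θ = 139.3°: √(L² − r² sin²θ) = 0.20877 m.
v = −0.0755·7.645·0.65210·[1 + 0.0755·-0.75813/0.20877] = -0.27318 m/s.
|v| = 0.27318 m/s.

0.273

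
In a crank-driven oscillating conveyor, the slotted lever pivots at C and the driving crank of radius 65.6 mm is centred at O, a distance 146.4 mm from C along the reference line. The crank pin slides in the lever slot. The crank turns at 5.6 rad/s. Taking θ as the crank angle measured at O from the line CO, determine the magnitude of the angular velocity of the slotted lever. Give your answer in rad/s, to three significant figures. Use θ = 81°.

1.13

ω = 5.6 rad/s
Crank pin A relative to C: A = (d + r cosθ, r sinθ); lever angle φ = atan2(r sinθ, d + r cosθ).
Differentiating tanφ: φ̇ = rω(d cosθ + r)/(d² + r² + 2dr cosθ).
d² + r² + 2dr cosθ = |CA|² = 0.0287411 m²;  d cosθ + r = +0.088502 m.
|ω_lever| = |0.0656·5.6·+0.088502| / 0.0287411 = 1.1312 rad/s.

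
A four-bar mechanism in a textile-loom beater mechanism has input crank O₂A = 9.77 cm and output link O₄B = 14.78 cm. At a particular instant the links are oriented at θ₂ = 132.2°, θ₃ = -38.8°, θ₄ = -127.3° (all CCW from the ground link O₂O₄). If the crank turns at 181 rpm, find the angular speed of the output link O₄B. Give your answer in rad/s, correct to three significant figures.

ω₂ = 18.95 rad/s (from 181 rpm).
Differentiating the loop-closure r₂e^{iθ₂}+r₃e^{iθ₃}=r₁+r₄e^{iθ₄} gives r₂ω₂e^{iθ₂}+r₃ω₃e^{iθ₃}=r₄ω₄e^{iθ₄}.
Eliminating the other unknown: ω₄ = r₂ω₂ sin(θ₂−θ₃) / [r₄ sin(θ₄−θ₃)].
Numerator sine = +0.15643; denominator sine = -0.99966.
Result = 0.0977·18.95·(+0.15643) / (0.1478·(-0.99966)) = -1.9607 rad/s; magnitude 1.9607 rad/s.

1.96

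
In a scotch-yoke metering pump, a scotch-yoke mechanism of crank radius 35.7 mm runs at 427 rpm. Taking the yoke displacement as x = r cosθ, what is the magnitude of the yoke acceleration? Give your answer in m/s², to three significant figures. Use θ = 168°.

ω = 44.72 rad/s (from 427 rpm).
x = r cosθ ⇒ ẍ = −rω² cosθ (ω constant).
|a| = rω²|cosθ| = 0.0357·(44.72)²·|cos 168°| = 69.821 m/s².

69.8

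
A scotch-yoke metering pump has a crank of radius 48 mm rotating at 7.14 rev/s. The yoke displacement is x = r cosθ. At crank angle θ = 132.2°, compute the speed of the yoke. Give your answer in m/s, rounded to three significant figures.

1.60

ω = 44.86 rad/s (from 7.14 rev/s).
x = r cosθ ⇒ ẋ = −rω sinθ.
|v| = rω|sinθ| = 0.048·44.86·|sin 132.2°| = 1.5952 m/s.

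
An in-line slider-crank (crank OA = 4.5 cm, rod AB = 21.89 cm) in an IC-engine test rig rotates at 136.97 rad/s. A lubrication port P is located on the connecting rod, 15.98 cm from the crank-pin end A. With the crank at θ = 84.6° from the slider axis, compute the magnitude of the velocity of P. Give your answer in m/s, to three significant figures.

6.23

ω = 137 rad/s.  Crank-pin speed |V_A| = rω = 6.1636 m/s, perpendicular to OA.
Rod angle: sinφ = −(r/L) sinθ ⇒ φ = -11.810°; ω_rod = −rω cosθ/√(L²−r²sin²θ) = -2.7071 rad/s.
V_P = V_A + ω_rod × AP, with AP = 0.1598 m along the rod.
Components: V_Px = −rω sinθ − a·ω_rod·sinφ = -6.2248 m/s;  V_Py = rω cosθ + a·ω_rod·cosφ = +0.15661 m/s.
|V_P| = √(V_Px² + V_Py²) = 6.2268 m/s.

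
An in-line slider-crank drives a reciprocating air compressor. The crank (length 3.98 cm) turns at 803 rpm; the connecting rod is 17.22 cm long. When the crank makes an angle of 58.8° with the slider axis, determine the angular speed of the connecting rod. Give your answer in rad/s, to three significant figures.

10.3

ω = 84.09 rad/s (converted from 803 rpm).
The rod makes angle φ with the slider axis where L sinφ = r sinθ; differentiating, L cosφ·φ̇ = r ω cosθ.
L cosφ = √(L² − r² sin²θ) = 0.1688 m.
|ω_rod| = r ω |cosθ| / √(L² − r² sin²θ) = 0.0398·84.09·0.51803/0.1688 = 10.271 rad/s.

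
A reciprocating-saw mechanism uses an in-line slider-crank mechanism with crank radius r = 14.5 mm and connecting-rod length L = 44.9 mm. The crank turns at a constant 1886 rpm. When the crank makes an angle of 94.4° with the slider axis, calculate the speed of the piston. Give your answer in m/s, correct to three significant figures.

ω = 2π·1886/60 = 197.5 rad/s
For an in-line slider-crank, x = r cosθ + √(L² − r² sin²θ), so v = −rω sinθ·[1 + r cosθ/√(L² − r² sin²θ)].
With r = 0.0145 m, L = 0.0449 m, θ = 94.4°: √(L² − r² sin²θ) = 0.042509 m.
v = −0.0145·197.5·0.99705·[1 + 0.0145·-0.07672/0.042509] = -2.7806 m/s.
|v| = 2.7806 m/s.

2.78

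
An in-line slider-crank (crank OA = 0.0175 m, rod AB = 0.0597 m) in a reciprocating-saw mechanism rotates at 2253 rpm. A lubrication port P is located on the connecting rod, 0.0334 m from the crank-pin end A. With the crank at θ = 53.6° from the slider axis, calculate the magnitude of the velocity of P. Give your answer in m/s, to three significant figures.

3.81

ω = 235.9 rad/s.  Crank-pin speed |V_A| = rω = 4.1288 m/s, perpendicular to OA.
Rod angle: sinφ = −(r/L) sinθ ⇒ φ = -13.647°; ω_rod = −rω cosθ/√(L²−r²sin²θ) = -42.233 rad/s.
V_P = V_A + ω_rod × AP, with AP = 0.0334 m along the rod.
Components: V_Px = −rω sinθ − a·ω_rod·sinφ = -3.6561 m/s;  V_Py = rω cosθ + a·ω_rod·cosφ = +1.0794 m/s.
|V_P| = √(V_Px² + V_Py²) = 3.8121 m/s.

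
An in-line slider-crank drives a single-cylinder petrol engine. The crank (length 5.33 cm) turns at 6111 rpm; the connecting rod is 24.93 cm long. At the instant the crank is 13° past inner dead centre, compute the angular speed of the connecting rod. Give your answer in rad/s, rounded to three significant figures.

ω = 639.9 rad/s (converted from 6111 rpm).
The rod makes angle φ with the slider axis where L sinφ = r sinθ; differentiating, L cosφ·φ̇ = r ω cosθ.
L cosφ = √(L² − r² sin²θ) = 0.24901 m.
|ω_rod| = r ω |cosθ| / √(L² − r² sin²θ) = 0.0533·639.9·0.97437/0.24901 = 133.47 rad/s.

133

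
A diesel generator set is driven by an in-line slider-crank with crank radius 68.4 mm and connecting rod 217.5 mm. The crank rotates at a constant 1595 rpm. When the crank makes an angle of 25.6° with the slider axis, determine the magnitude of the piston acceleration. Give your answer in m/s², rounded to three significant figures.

ω = 2π·1595/60 = 167 rad/s
x(θ) = r cosθ + √(L² − r² sin²θ); with ω constant, a = ω²·d²x/dθ².
d²x/dθ² = −r cosθ − r²(cos2θ)/√u − r⁴ sin²2θ/(4u^{3/2}),  u = L² − r² sin²θ = 0.0464328 m².
Substituting r = 0.0684 m, L = 0.2175 m, θ = 25.6°: d²x/dθ² = -0.075622 m.
a = ω²·d²x/dθ² = (167)²·(-0.075622) = -2109.7 m/s²;  |a| = 2109.7 m/s².

2110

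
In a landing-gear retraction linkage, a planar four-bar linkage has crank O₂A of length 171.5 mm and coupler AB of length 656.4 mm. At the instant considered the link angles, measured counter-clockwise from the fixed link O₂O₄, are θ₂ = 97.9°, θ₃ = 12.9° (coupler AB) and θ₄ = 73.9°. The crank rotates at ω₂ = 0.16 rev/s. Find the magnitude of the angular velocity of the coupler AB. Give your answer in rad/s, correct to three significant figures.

ω₂ = 1.005 rad/s (from 0.16 rev/s).
Differentiating the loop-closure r₂e^{iθ₂}+r₃e^{iθ₃}=r₁+r₄e^{iθ₄} gives r₂ω₂e^{iθ₂}+r₃ω₃e^{iθ₃}=r₄ω₄e^{iθ₄}.
Eliminating the other unknown: ω₃ = r₂ω₂ sin(θ₄−θ₂) / [r₃ sin(θ₃−θ₄)].
Numerator sine = -0.40674; denominator sine = -0.87462.
Result = 0.1715·1.005·(-0.40674) / (0.6564·(-0.87462)) = +0.12215 rad/s; magnitude 0.12215 rad/s.

0.122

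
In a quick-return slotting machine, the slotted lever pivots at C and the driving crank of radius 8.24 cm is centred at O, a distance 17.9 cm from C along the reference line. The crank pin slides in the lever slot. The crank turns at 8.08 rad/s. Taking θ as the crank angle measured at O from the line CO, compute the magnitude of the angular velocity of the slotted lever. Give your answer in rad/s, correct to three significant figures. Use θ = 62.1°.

2.10

ω = 8.08 rad/s
Crank pin A relative to C: A = (d + r cosθ, r sinθ); lever angle φ = atan2(r sinθ, d + r cosθ).
Differentiating tanφ: φ̇ = rω(d cosθ + r)/(d² + r² + 2dr cosθ).
d² + r² + 2dr cosθ = |CA|² = 0.0526343 m²;  d cosθ + r = +0.16616 m.
|ω_lever| = |0.0824·8.08·+0.16616| / 0.0526343 = 2.1018 rad/s.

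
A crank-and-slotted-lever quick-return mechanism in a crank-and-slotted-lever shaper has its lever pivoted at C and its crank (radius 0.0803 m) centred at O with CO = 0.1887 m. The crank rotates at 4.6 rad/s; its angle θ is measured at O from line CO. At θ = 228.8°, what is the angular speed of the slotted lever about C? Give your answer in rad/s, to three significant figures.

0.736

ω = 4.6 rad/s
Crank pin A relative to C: A = (d + r cosθ, r sinθ); lever angle φ = atan2(r sinθ, d + r cosθ).
Differentiating tanφ: φ̇ = rω(d cosθ + r)/(d² + r² + 2dr cosθ).
d² + r² + 2dr cosθ = |CA|² = 0.0220941 m²;  d cosθ + r = -0.043995 m.
|ω_lever| = |0.0803·4.6·-0.043995| / 0.0220941 = 0.73553 rad/s.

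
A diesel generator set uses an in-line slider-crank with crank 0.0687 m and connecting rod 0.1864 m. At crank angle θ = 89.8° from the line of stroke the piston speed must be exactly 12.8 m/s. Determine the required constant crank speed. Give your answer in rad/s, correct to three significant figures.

186

For an in-line slider-crank, |v_piston| = rω|sinθ|·[1 + r cosθ/√(L² − r² sin²θ)].
With r = 0.0687 m, L = 0.1864 m, θ = 89.8°: the bracketed kinematic factor |dx/dθ| = 0.068795 m.
ω = v/|dx/dθ| = 12.8/0.068795 = 186.06 rad/s.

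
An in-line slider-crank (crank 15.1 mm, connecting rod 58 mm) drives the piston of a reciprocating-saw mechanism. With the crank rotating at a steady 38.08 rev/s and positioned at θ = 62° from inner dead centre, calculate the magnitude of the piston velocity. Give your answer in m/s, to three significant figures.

ω = 2π·38.1 = 239.3 rad/s
For an in-line slider-crank, x = r cosθ + √(L² − r² sin²θ), so v = −rω sinθ·[1 + r cosθ/√(L² − r² sin²θ)].
With r = 0.0151 m, L = 0.058 m, θ = 62°: √(L² − r² sin²θ) = 0.056447 m.
v = −0.0151·239.3·0.88295·[1 + 0.0151·0.46947/0.056447] = -3.5906 m/s.
|v| = 3.5906 m/s.

3.59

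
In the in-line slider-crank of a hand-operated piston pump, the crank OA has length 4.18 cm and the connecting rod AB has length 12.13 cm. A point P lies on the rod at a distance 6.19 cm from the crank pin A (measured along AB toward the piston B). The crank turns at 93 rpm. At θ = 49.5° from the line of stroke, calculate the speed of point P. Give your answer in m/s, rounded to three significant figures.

0.370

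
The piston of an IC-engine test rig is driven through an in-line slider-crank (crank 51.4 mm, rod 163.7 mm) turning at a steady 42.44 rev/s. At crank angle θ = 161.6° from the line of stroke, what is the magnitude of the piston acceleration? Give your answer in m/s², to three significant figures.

ω = 2π·42.4 = 266.7 rad/s
x(θ) = r cosθ + √(L² − r² sin²θ); with ω constant, a = ω²·d²x/dθ².
d²x/dθ² = −r cosθ − r²(cos2θ)/√u − r⁴ sin²2θ/(4u^{3/2}),  u = L² − r² sin²θ = 0.0265345 m².
Substituting r = 0.0514 m, L = 0.1637 m, θ = 161.6°: d²x/dθ² = +0.03564 m.
a = ω²·d²x/dθ² = (266.7)²·(+0.03564) = +2534.3 m/s²;  |a| = 2534.3 m/s².

2530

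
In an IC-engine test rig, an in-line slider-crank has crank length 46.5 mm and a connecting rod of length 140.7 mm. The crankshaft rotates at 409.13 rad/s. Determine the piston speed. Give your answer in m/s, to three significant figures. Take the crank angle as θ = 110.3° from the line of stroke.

15.7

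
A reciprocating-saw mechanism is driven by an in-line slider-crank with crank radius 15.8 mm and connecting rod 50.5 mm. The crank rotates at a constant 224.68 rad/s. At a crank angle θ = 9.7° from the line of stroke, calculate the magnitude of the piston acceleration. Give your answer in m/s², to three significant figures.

ω = 224.7 rad/s
x(θ) = r cosθ + √(L² − r² sin²θ); with ω constant, a = ω²·d²x/dθ².
d²x/dθ² = −r cosθ − r²(cos2θ)/√u − r⁴ sin²2θ/(4u^{3/2}),  u = L² − r² sin²θ = 0.00254316 m².
Substituting r = 0.0158 m, L = 0.0505 m, θ = 9.7°: d²x/dθ² = -0.020257 m.
a = ω²·d²x/dθ² = (224.7)²·(-0.020257) = -1022.6 m/s²;  |a| = 1022.6 m/s².

1020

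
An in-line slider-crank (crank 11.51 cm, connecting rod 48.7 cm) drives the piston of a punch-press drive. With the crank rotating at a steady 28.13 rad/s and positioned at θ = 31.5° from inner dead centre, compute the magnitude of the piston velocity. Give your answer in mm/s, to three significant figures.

ω = 28.13 rad/s
For an in-line slider-crank, x = r cosθ + √(L² − r² sin²θ), so v = −rω sinθ·[1 + r cosθ/√(L² − r² sin²θ)].
With r = 0.1151 m, L = 0.487 m, θ = 31.5°: √(L² − r² sin²θ) = 0.48327 m.
v = −0.1151·28.13·0.52250·[1 + 0.1151·0.85264/0.48327] = -2.0353 m/s.
|v| = 2.0353 m/s = 2035.3 mm/s.

2040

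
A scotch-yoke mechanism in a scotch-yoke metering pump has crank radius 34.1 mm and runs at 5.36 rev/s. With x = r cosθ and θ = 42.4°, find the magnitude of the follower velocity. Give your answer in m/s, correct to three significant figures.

0.774

ω = 33.68 rad/s (from 5.36 rev/s).
x = r cosθ ⇒ ẋ = −rω sinθ.
|v| = rω|sinθ| = 0.0341·33.68·|sin 42.4°| = 0.77438 m/s.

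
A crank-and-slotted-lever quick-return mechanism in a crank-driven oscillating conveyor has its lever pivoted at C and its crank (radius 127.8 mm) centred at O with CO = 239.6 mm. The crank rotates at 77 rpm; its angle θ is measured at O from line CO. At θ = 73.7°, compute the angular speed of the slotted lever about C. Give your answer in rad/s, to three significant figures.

2.21

ω = 8.063 rad/s (from 77 rpm).
Crank pin A relative to C: A = (d + r cosθ, r sinθ); lever angle φ = atan2(r sinθ, d + r cosθ).
Differentiating tanφ: φ̇ = rω(d cosθ + r)/(d² + r² + 2dr cosθ).
d² + r² + 2dr cosθ = |CA|² = 0.0909295 m²;  d cosθ + r = +0.19505 m.
|ω_lever| = |0.1278·8.063·+0.19505| / 0.0909295 = 2.2105 rad/s.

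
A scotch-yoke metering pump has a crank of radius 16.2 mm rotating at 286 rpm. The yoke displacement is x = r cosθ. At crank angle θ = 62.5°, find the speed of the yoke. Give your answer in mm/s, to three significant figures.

ω = 29.95 rad/s (from 286 rpm).
x = r cosθ ⇒ ẋ = −rω sinθ.
|v| = rω|sinθ| = 0.0162·29.95·|sin 62.5°| = 0.43037 m/s = 430.37 mm/s.

430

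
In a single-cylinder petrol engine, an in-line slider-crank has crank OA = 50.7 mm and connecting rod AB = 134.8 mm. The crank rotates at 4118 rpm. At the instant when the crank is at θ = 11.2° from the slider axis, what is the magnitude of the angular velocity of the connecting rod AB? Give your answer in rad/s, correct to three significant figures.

160

ω = 431.2 rad/s (converted from 4118 rpm).
The rod makes angle φ with the slider axis where L sinφ = r sinθ; differentiating, L cosφ·φ̇ = r ω cosθ.
L cosφ = √(L² − r² sin²θ) = 0.13444 m.
|ω_rod| = r ω |cosθ| / √(L² − r² sin²θ) = 0.0507·431.2·0.98096/0.13444 = 159.53 rad/s.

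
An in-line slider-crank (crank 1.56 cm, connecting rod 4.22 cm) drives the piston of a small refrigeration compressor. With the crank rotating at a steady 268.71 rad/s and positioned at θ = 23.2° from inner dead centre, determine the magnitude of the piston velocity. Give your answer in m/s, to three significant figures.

2.22

ω = 268.7 rad/s
For an in-line slider-crank, x = r cosθ + √(L² − r² sin²θ), so v = −rω sinθ·[1 + r cosθ/√(L² − r² sin²θ)].
With r = 0.0156 m, L = 0.0422 m, θ = 23.2°: √(L² − r² sin²θ) = 0.04175 m.
v = −0.0156·268.7·0.39394·[1 + 0.0156·0.91914/0.04175] = -2.2185 m/s.
|v| = 2.2185 m/s.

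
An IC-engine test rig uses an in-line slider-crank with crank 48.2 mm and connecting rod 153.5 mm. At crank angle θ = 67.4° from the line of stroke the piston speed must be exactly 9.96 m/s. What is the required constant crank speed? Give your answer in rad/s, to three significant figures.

199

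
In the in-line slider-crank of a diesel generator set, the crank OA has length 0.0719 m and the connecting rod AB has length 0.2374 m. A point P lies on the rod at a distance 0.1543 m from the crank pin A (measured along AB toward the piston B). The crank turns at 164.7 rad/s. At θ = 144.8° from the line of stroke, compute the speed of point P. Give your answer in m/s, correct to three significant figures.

ω = 164.7 rad/s.  Crank-pin speed |V_A| = rω = 11.842 m/s, perpendicular to OA.
Rod angle: sinφ = −(r/L) sinθ ⇒ φ = -10.054°; ω_rod = −rω cosθ/√(L²−r²sin²θ) = +41.396 rad/s.
V_P = V_A + ω_rod × AP, with AP = 0.1543 m along the rod.
Components: V_Px = −rω sinθ − a·ω_rod·sinφ = -5.7109 m/s;  V_Py = rω cosθ + a·ω_rod·cosφ = -3.3872 m/s.
|V_P| = √(V_Px² + V_Py²) = 6.6399 m/s.

6.64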